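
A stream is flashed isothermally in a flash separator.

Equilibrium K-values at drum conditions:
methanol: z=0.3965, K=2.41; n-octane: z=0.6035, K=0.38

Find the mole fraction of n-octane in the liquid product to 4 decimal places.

Binary case is linear: z₁(K₁−1)(1+ψ(K₂−1)) + z₂(K₂−1)(1+ψ(K₁−1)) = 0
⇒ ψ = [z₁(K₁−1)+z₂(K₂−1)] / [−(K₁−1)(K₂−1)] = 0.18490/0.87420 = 0.2115
Compositions from xᵢ = zᵢ/(1+ψ(Kᵢ−1)), yᵢ = Kᵢxᵢ:
  methanol: x = 0.3054, y = 0.7361
  n-octane: x = 0.6946, y = 0.2639

x_n-octane = 0.6946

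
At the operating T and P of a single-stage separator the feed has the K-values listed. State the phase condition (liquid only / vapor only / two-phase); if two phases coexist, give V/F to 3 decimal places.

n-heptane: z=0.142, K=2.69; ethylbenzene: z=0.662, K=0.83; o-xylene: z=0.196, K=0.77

ΣzᵢKᵢ = 1.082; Σzᵢ/Kᵢ = 1.105.
Both exceed 1, so a two-phase solution exists.
Newton–Raphson from ψ = 0.54:
  ψ = 0.540: g = -0.0499, g' = -0.148 → ψ = 0.202
  ψ = 0.202: g = 0.0151, g' = -0.257 → ψ = 0.261
  ψ = 0.261: g = 0.0009, g' = -0.228 → ψ = 0.265
Converged at ψ = 0.265.

two-phase, V/F = 0.265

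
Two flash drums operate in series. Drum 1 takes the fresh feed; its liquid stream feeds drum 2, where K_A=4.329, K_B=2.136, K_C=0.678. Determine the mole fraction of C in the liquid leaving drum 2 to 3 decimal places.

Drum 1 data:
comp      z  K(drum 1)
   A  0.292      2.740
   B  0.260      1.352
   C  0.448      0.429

Drum 1:
Let ψ₁ = V/F and solve Σ zᵢ(Kᵢ−1)/(1+ψ₁(Kᵢ−1)) = 0.
Feasibility: ΣzᵢKᵢ = 1.344, Σzᵢ/Kᵢ = 1.343 — both > 1, two phases present.
Newton iteration, ψ₁⁰ = 0.5:
  ψ₁ = 0.500: g = -0.0085, g' = -0.562 → ψ₁ = 0.485
Converged at ψ₁ = 0.485.
Drum-1 compositions:
  A: x = 0.158, y = 0.434
  B: x = 0.222, y = 0.300
  C: x = 0.620, y = 0.266
Drum-2 feed = drum-1 liquid: z₂ = (0.1584, 0.2221, 0.6195).
Drum 2:
Iterate (Newton) starting at ψ₂ = 0.42:
  ψ₂ = 0.420: g = 0.1600, g' = -0.522 → ψ₂ = 0.726
  ψ₂ = 0.726: g = 0.0322, g' = -0.346 → ψ₂ = 0.819
  ψ₂ = 0.819: g = 0.0012, g' = -0.322 → ψ₂ = 0.823
Converged at ψ₂ = 0.823.
  A: x = 0.042, y = 0.183
  B: x = 0.115, y = 0.245
  C: x = 0.843, y = 0.571

x_C (drum 2) = 0.843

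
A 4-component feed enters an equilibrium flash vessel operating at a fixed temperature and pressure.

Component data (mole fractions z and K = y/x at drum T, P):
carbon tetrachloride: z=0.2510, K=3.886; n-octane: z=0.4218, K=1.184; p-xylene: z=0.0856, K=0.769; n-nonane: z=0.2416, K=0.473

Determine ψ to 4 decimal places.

Let ψ = V/F and solve Σ zᵢ(Kᵢ−1)/(1+ψ(Kᵢ−1)) = 0.
g(0) = ΣzᵢKᵢ − 1 = 0.6549 and g(1) = 1 − Σzᵢ/Kᵢ = -0.0429, so a root lies in (0, 1).
Newton–Raphson from ψ = 0.5:
  ψ = 0.5000: g = 0.17236, g' = -0.4918 → ψ = 0.8505
  ψ = 0.8505: g = 0.02146, g' = -0.4133 → ψ = 0.9024
  ψ = 0.9024: g = -0.00022, g' = -0.4227 → ψ = 0.9019
Converged at ψ = 0.9019.

ψ = 0.9019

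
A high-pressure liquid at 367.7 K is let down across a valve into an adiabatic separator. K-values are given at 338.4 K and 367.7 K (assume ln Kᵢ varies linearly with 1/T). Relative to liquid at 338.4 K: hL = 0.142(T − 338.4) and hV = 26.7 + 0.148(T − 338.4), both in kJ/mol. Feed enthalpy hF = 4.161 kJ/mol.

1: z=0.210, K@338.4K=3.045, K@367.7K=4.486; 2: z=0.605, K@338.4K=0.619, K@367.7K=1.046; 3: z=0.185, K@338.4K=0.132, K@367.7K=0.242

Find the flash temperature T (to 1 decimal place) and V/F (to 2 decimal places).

Adiabatic flash: solve Rachford–Rice at each trial T, then check hF = ψ·hV(T) + (1−ψ)·hL(T).
  T = 338.4 K: K = (3.045, 0.619, 0.132), RR gives ψ = 0.037, H_out = 0.975 kJ/mol
  T = 367.7 K: K = (4.486, 1.046, 0.242), RR gives ψ = 0.611, H_out = 20.571 kJ/mol
  T = 353.0 K: K = (3.723, 0.813, 0.181), RR gives ψ = 0.291, H_out = 9.877 kJ/mol
  T = 345.7 K: K = (3.374, 0.711, 0.155), RR gives ψ = 0.157, H_out = 5.236 kJ/mol
  T = 342.0 K: K = (3.205, 0.663, 0.143), RR gives ψ = 0.095, H_out = 3.046 kJ/mol
  T = 343.9 K: K = (3.291, 0.688, 0.149), RR gives ψ = 0.126, H_out = 4.161 kJ/mol
Linear interpolation between T = 343.9 (H_out = 4.161) and T = 345.7 (H_out = 5.236) on hF = 4.161 gives T ≈ 343.9 K, at which ψ = 0.13.

T = 343.9 K, V/F = 0.13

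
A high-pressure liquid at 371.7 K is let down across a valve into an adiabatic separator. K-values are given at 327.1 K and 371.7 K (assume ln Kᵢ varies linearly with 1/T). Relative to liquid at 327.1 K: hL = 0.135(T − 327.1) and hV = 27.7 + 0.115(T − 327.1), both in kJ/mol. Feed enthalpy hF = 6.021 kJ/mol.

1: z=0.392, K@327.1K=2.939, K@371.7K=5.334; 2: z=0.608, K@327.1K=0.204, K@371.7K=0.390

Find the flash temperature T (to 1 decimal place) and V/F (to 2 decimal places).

Adiabatic flash: solve Rachford–Rice at each trial T, then check hF = ψ·hV(T) + (1−ψ)·hL(T).
  T = 327.1 K: K = (2.939, 0.204), RR gives ψ = 0.179, H_out = 4.955 kJ/mol
  T = 371.7 K: K = (5.334, 0.390), RR gives ψ = 0.502, H_out = 19.488 kJ/mol
  T = 349.4 K: K = (4.035, 0.288), RR gives ψ = 0.350, H_out = 12.556 kJ/mol
  T = 338.2 K: K = (3.459, 0.244), RR gives ψ = 0.271, H_out = 8.945 kJ/mol
  T = 332.6 K: K = (3.191, 0.223), RR gives ψ = 0.227, H_out = 7.005 kJ/mol
  T = 329.9 K: K = (3.066, 0.214), RR gives ψ = 0.204, H_out = 6.020 kJ/mol
  T = 331.2 K: K = (3.125, 0.218), RR gives ψ = 0.215, H_out = 6.499 kJ/mol
Linear interpolation between T = 329.9 (H_out = 6.020) and T = 331.2 (H_out = 6.499) on hF = 6.021 gives T ≈ 329.9 K, at which ψ = 0.20.

T = 329.9 K, V/F = 0.20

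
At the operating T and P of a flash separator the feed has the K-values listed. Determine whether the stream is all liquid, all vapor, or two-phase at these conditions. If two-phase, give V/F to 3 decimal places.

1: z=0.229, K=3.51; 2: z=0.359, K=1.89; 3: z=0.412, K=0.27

ΣzᵢKᵢ = 1.594; Σzᵢ/Kᵢ = 1.781.
Both exceed 1, so a two-phase solution exists.
Iterate (Newton) starting at ψ = 0.5:
  ψ = 0.500: g = 0.0024, g' = -0.964 → ψ = 0.502
Converged at ψ = 0.502.

two-phase, V/F = 0.502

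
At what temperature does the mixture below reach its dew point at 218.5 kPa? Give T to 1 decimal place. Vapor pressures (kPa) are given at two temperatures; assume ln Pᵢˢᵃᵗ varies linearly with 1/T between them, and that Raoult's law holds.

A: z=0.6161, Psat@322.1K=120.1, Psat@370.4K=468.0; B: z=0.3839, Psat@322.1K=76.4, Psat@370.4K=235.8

Dew-point temperature: Σzᵢ·P/Pᵢˢᵃᵗ(T) = 1. Interpolate ln Pᵢˢᵃᵗ = aᵢ + bᵢ/T.
  T = 322.1 K: ΣzᵢP/Pᵢˢᵃᵗ = 2.2188
  T = 370.4 K: ΣzᵢP/Pᵢˢᵃᵗ = 0.6434
  T = 346.2 K: ΣzᵢP/Pᵢˢᵃᵗ = 1.1438
  T = 358.3 K: ΣzᵢP/Pᵢˢᵃᵗ = 0.8493
  T = 352.2 K: ΣzᵢP/Pᵢˢᵃᵗ = 0.9842
  T = 349.2 K: ΣzᵢP/Pᵢˢᵃᵗ = 1.0603
  T = 350.7 K: ΣzᵢP/Pᵢˢᵃᵗ = 1.0214
Interpolating between 350.7 K and 352.2 K gives T ≈ 351.6 K.

T = 351.6 K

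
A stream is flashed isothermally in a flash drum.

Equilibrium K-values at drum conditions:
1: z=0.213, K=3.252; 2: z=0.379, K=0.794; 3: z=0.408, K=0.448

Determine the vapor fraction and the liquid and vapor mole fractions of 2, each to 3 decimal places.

ψ = 0.194, x_2 = 0.395, y_2 = 0.313

Newton–Raphson from ψ = 0.5:
  ψ = 0.500: g = -0.1725, g' = -0.496 → ψ = 0.152
  ψ = 0.152: g = 0.0306, g' = -0.764 → ψ = 0.192
  ψ = 0.192: g = 0.0014, g' = -0.699 → ψ = 0.194
Converged at ψ = 0.194.
Compositions from xᵢ = zᵢ/(1+ψ(Kᵢ−1)), yᵢ = Kᵢxᵢ:
  1: x = 0.148, y = 0.482
  2: x = 0.395, y = 0.313
  3: x = 0.457, y = 0.205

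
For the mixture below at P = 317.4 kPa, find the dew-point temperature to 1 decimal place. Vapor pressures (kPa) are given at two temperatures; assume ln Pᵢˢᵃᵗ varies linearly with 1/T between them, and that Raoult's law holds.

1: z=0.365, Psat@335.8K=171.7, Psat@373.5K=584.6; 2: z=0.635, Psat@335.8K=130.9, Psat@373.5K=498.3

Dew-point temperature: Σzᵢ·P/Pᵢˢᵃᵗ(T) = 1. Interpolate ln Pᵢˢᵃᵗ = aᵢ + bᵢ/T.
  T = 335.8 K: ΣzᵢP/Pᵢˢᵃᵗ = 2.2144
  T = 373.5 K: ΣzᵢP/Pᵢˢᵃᵗ = 0.6026
  T = 354.6 K: ΣzᵢP/Pᵢˢᵃᵗ = 1.1175
  T = 364.1 K: ΣzᵢP/Pᵢˢᵃᵗ = 0.8127
  T = 359.4 K: ΣzᵢP/Pᵢˢᵃᵗ = 0.9494
  T = 357.0 K: ΣzᵢP/Pᵢˢᵃᵗ = 1.0294
Interpolating between 357.0 K and 359.4 K gives T ≈ 357.9 K.

T = 357.9 K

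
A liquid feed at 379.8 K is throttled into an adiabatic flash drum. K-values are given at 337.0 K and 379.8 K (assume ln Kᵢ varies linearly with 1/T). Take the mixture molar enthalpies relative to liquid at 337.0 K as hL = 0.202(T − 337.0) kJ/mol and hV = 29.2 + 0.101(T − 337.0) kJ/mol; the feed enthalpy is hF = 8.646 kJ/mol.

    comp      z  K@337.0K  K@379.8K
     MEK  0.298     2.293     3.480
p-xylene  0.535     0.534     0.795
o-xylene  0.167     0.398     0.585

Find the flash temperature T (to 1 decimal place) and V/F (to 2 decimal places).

Adiabatic flash: solve Rachford–Rice at each trial T, then check hF = ψ·hV(T) + (1−ψ)·hL(T).
  T = 337.0 K: K = (2.293, 0.534, 0.398), RR gives ψ = 0.055, H_out = 1.601 kJ/mol
  T = 379.8 K: K = (3.480, 0.795, 0.585), RR gives ψ = 0.843, H_out = 29.612 kJ/mol
  T = 358.4 K: K = (2.860, 0.659, 0.488), RR gives ψ = 0.399, H_out = 15.102 kJ/mol
  T = 347.7 K: K = (2.570, 0.595, 0.442), RR gives ψ = 0.227, H_out = 8.534 kJ/mol
  T = 353.0 K: K = (2.712, 0.627, 0.465), RR gives ψ = 0.310, H_out = 11.795 kJ/mol
  T = 350.4 K: K = (2.642, 0.611, 0.454), RR gives ψ = 0.269, H_out = 10.202 kJ/mol
  T = 349.0 K: K = (2.604, 0.603, 0.448), RR gives ψ = 0.247, H_out = 9.339 kJ/mol
Linear interpolation between T = 347.7 (H_out = 8.534) and T = 349.0 (H_out = 9.339) on hF = 8.646 gives T ≈ 347.9 K, at which ψ = 0.23.

T = 347.9 K, V/F = 0.23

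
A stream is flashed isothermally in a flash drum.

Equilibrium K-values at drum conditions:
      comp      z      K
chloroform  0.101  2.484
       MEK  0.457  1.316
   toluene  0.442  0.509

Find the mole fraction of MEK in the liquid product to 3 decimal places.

Newton–Raphson from ψ = 0.5:
  ψ = 0.500: g = -0.0769, g' = -0.295 → ψ = 0.239
  ψ = 0.239: g = -0.0009, g' = -0.297 → ψ = 0.236
Converged at ψ = 0.236.
Compositions from xᵢ = zᵢ/(1+ψ(Kᵢ−1)), yᵢ = Kᵢxᵢ:
  chloroform: x = 0.075, y = 0.186
  MEK: x = 0.425, y = 0.560
  toluene: x = 0.500, y = 0.254

x_MEK = 0.425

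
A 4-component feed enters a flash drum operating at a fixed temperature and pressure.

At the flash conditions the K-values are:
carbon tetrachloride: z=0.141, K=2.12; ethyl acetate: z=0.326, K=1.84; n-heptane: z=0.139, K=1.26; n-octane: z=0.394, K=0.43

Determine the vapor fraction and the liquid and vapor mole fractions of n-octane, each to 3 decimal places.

Newton iteration, ψ⁰ = 0.5:
  ψ = 0.500: g = 0.0120, g' = -0.445 → ψ = 0.527
Converged at ψ = 0.527.
Compositions from xᵢ = zᵢ/(1+ψ(Kᵢ−1)), yᵢ = Kᵢxᵢ:
  carbon tetrachloride: x = 0.089, y = 0.188
  ethyl acetate: x = 0.226, y = 0.416
  n-heptane: x = 0.122, y = 0.154
  n-octane: x = 0.563, y = 0.242

ψ = 0.527, x_n-octane = 0.563, y_n-octane = 0.242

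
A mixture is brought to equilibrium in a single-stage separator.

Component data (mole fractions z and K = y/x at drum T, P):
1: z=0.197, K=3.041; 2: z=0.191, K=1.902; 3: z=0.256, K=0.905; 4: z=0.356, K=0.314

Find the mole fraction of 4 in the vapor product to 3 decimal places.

Let ψ = V/F and solve Σ zᵢ(Kᵢ−1)/(1+ψ(Kᵢ−1)) = 0.
Feasibility: ΣzᵢKᵢ = 1.306, Σzᵢ/Kᵢ = 1.582 — both > 1, two phases present.
Newton iteration, ψ⁰ = 0.5:
  ψ = 0.500: g = -0.0795, g' = -0.665 → ψ = 0.381
  ψ = 0.381: g = -0.0011, g' = -0.655 → ψ = 0.379
Converged at ψ = 0.379.
Compositions from xᵢ = zᵢ/(1+ψ(Kᵢ−1)), yᵢ = Kᵢxᵢ:
  1: x = 0.111, y = 0.338
  2: x = 0.142, y = 0.271
  3: x = 0.266, y = 0.240
  4: x = 0.481, y = 0.151

y_4 = 0.151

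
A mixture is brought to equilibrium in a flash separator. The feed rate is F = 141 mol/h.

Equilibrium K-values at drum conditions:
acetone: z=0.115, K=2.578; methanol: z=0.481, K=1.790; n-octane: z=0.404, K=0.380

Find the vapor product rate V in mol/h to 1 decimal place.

V = 73.2 mol/h

Material balance + equilibrium reduce to Σ zᵢ(Kᵢ−1)/(1+V/F(Kᵢ−1)) = 0.
Feasibility: ΣzᵢKᵢ = 1.311, Σzᵢ/Kᵢ = 1.376 — both > 1, two phases present.
Newton–Raphson from V/F = 0.39:
  V/F = 0.390: g = 0.0725, g' = -0.555 → V/F = 0.520
  V/F = 0.520: g = -0.0009, g' = -0.576 → V/F = 0.519
Converged at V/F = 0.519.
Then V = V/F·F = 0.5189·141 = 73.2 mol/h and L = F − V = 67.8 mol/h.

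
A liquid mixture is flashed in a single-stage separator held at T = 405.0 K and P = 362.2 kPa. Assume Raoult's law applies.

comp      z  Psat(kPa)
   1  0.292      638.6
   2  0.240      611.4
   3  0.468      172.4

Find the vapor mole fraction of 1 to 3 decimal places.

Raoult's law: Kᵢ = Pᵢˢᵃᵗ/P = Pᵢˢᵃᵗ/362.2.
  K_1 = 638.6/362.2 = 1.76311, K_2 = 611.4/362.2 = 1.68802, K_3 = 172.4/362.2 = 0.47598
Newton iteration, ψ⁰ = 0.5:
  ψ = 0.500: g = -0.0482, g' = -0.388 → ψ = 0.376
  ψ = 0.376: g = -0.0010, g' = -0.374 → ψ = 0.373
Converged at ψ = 0.373.
Compositions from xᵢ = zᵢ/(1+ψ(Kᵢ−1)), yᵢ = Kᵢxᵢ:
  1: x = 0.227, y = 0.401
  2: x = 0.191, y = 0.322
  3: x = 0.582, y = 0.277

y_1 = 0.401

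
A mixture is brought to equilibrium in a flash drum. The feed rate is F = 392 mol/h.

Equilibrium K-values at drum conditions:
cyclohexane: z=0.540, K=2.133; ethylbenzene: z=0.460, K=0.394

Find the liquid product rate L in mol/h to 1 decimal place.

Binary case is linear: z₁(K₁−1)(1+V/F(K₂−1)) + z₂(K₂−1)(1+V/F(K₁−1)) = 0
⇒ V/F = [z₁(K₁−1)+z₂(K₂−1)] / [−(K₁−1)(K₂−1)] = 0.3331/0.6866 = 0.485
Then V = V/F·F = 0.4851·392 = 190.2 mol/h and L = F − V = 201.8 mol/h.

L = 201.8 mol/h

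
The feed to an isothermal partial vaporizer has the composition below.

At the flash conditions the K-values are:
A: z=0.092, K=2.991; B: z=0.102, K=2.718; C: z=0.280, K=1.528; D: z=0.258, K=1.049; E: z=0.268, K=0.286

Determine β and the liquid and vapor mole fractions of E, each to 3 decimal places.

Material balance + equilibrium reduce to Σ zᵢ(Kᵢ−1)/(1+β(Kᵢ−1)) = 0.
Feasibility: ΣzᵢKᵢ = 1.328, Σzᵢ/Kᵢ = 1.435 — both > 1, two phases present.
Iterate (Newton) starting at β = 0.5:
  β = 0.500: g = 0.0178, g' = -0.559 → β = 0.532
  β = 0.532: g = -0.0002, g' = -0.572 → β = 0.531
Converged at β = 0.531.
Compositions from xᵢ = zᵢ/(1+β(Kᵢ−1)), yᵢ = Kᵢxᵢ:
  A: x = 0.045, y = 0.134
  B: x = 0.053, y = 0.145
  C: x = 0.219, y = 0.334
  D: x = 0.251, y = 0.264
  E: x = 0.432, y = 0.124

β = 0.531, x_E = 0.432, y_E = 0.124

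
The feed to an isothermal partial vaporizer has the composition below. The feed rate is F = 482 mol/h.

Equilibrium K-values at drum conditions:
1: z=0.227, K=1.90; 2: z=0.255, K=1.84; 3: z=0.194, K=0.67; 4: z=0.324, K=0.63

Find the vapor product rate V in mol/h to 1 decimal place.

V = 366.0 mol/h

Rachford–Rice: g(ψ) = Σ zᵢ(Kᵢ−1)/(1+ψ(Kᵢ−1)) = 0.
Feasibility: ΣzᵢKᵢ = 1.235, Σzᵢ/Kᵢ = 1.062 — both > 1, two phases present.
Newton–Raphson from ψ = 0.43:
  ψ = 0.430: g = 0.0875, g' = -0.284 → ψ = 0.738
  ψ = 0.738: g = 0.0055, g' = -0.256 → ψ = 0.759
Converged at ψ = 0.759.
Then V = ψ·F = 0.7593·482 = 366.0 mol/h and L = F − V = 116.0 mol/h.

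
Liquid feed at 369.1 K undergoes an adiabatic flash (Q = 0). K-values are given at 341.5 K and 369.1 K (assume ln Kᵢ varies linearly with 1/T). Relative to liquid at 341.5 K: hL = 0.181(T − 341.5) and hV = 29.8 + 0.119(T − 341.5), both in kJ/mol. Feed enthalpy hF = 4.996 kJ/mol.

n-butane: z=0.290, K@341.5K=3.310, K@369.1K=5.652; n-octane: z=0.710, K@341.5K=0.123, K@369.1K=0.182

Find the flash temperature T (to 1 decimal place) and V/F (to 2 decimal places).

T = 351.7 K, V/F = 0.11

Adiabatic flash: solve Rachford–Rice at each trial T, then check hF = ψ·hV(T) + (1−ψ)·hL(T).
  T = 341.5 K: K = (3.310, 0.123), RR gives ψ = 0.023, H_out = 0.695 kJ/mol
  T = 369.1 K: K = (5.652, 0.182), RR gives ψ = 0.202, H_out = 10.667 kJ/mol
  T = 355.3 K: K = (4.370, 0.151), RR gives ψ = 0.131, H_out = 6.285 kJ/mol
  T = 348.4 K: K = (3.814, 0.136), RR gives ψ = 0.084, H_out = 3.702 kJ/mol
  T = 351.9 K: K = (4.089, 0.144), RR gives ψ = 0.109, H_out = 5.055 kJ/mol
  T = 350.1 K: K = (3.946, 0.140), RR gives ψ = 0.096, H_out = 4.371 kJ/mol
Linear interpolation between T = 350.1 (H_out = 4.371) and T = 351.9 (H_out = 5.055) on hF = 4.996 gives T ≈ 351.7 K, at which ψ = 0.11.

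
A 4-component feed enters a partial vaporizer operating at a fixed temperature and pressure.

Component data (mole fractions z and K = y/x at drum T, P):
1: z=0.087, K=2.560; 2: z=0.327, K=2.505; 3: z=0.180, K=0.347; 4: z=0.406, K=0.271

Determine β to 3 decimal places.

Let β = V/F and solve Σ zᵢ(Kᵢ−1)/(1+β(Kᵢ−1)) = 0.
Check two-phase: ΣzᵢKᵢ = 1.214 > 1 and Σzᵢ/Kᵢ = 2.181 > 1, so g(0) = 0.214 > 0 and g(1) = -1.181 < 0.
Newton–Raphson from β = 0.47:
  β = 0.470: g = -0.2533, g' = -0.984 → β = 0.213
  β = 0.213: g = -0.0119, g' = -0.950 → β = 0.200
Converged at β = 0.200.

β = 0.200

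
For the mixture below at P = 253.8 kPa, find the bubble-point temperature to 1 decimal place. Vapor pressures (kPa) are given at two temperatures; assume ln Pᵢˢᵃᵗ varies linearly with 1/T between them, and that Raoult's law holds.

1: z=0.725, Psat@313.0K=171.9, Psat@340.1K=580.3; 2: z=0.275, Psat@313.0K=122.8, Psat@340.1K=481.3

T = 322.7 K

Bubble-point temperature: ΣzᵢPᵢˢᵃᵗ(T) = P. Interpolate ln Pᵢˢᵃᵗ = aᵢ + bᵢ/T.
  T = 313.0 K: ΣzᵢPᵢˢᵃᵗ = 158.40 kPa
  T = 340.1 K: ΣzᵢPᵢˢᵃᵗ = 553.08 kPa
  T = 326.6 K: ΣzᵢPᵢˢᵃᵗ = 304.31 kPa
  T = 319.8 K: ΣzᵢPᵢˢᵃᵗ = 221.05 kPa
  T = 323.2 K: ΣzᵢPᵢˢᵃᵗ = 259.79 kPa
  T = 321.5 K: ΣzᵢPᵢˢᵃᵗ = 239.74 kPa
Interpolating between 321.5 K and 323.2 K gives T ≈ 322.7 K.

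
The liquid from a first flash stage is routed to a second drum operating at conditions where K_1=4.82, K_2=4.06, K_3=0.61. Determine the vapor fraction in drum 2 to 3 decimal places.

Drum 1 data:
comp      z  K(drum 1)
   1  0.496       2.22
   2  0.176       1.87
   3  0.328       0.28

Drum 1:
Rachford–Rice: g(ψ₁) = Σ zᵢ(Kᵢ−1)/(1+ψ₁(Kᵢ−1)) = 0.
Check two-phase: ΣzᵢKᵢ = 1.522 > 1 and Σzᵢ/Kᵢ = 1.489 > 1, so g(0) = 0.522 > 0 and g(1) = -0.489 < 0.
Newton–Raphson from ψ₁ = 0.49:
  ψ₁ = 0.490: g = 0.1212, g' = -0.761 → ψ₁ = 0.649
  ψ₁ = 0.649: g = -0.0080, g' = -0.884 → ψ₁ = 0.640
Converged at ψ₁ = 0.640.
Drum-1 compositions:
  1: x = 0.278, y = 0.618
  2: x = 0.113, y = 0.211
  3: x = 0.608, y = 0.170
Drum-2 feed = drum-1 liquid: z₂ = (0.2785, 0.1130, 0.6085).
Drum 2:
Material balance + equilibrium reduce to Σ zᵢ(Kᵢ−1)/(1+ψ₂(Kᵢ−1)) = 0.
g(0) = ΣzᵢKᵢ − 1 = 1.172 and g(1) = 1 − Σzᵢ/Kᵢ = -0.083, so a root lies in (0, 1).
Iterate (Newton) starting at ψ₂ = 0.5:
  ψ₂ = 0.500: g = 0.2075, g' = -0.788 → ψ₂ = 0.763
  ψ₂ = 0.763: g = 0.0375, g' = -0.548 → ψ₂ = 0.832
  ψ₂ = 0.832: g = 0.0010, g' = -0.520 → ψ₂ = 0.834
Converged at ψ₂ = 0.834.
  1: x = 0.067, y = 0.321
  2: x = 0.032, y = 0.129
  3: x = 0.902, y = 0.550

V/F (drum 2) = 0.834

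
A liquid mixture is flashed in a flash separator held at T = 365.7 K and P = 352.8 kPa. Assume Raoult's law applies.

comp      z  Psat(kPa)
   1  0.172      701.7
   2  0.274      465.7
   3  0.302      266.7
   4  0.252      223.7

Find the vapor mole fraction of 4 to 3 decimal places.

y_4 = 0.192

Raoult's law: Kᵢ = Pᵢˢᵃᵗ/P = Pᵢˢᵃᵗ/352.8.
  K_1 = 701.7/352.8 = 1.98895, K_2 = 465.7/352.8 = 1.32001, K_3 = 266.7/352.8 = 0.75595, K_4 = 223.7/352.8 = 0.63407
Newton–Raphson from ψ = 0.5:
  ψ = 0.500: g = -0.0074, g' = -0.170 → ψ = 0.456
  ψ = 0.456: g = 0.0001, g' = -0.173 → ψ = 0.457
Converged at ψ = 0.457.
Compositions from xᵢ = zᵢ/(1+ψ(Kᵢ−1)), yᵢ = Kᵢxᵢ:
  1: x = 0.118, y = 0.236
  2: x = 0.239, y = 0.316
  3: x = 0.340, y = 0.257
  4: x = 0.303, y = 0.192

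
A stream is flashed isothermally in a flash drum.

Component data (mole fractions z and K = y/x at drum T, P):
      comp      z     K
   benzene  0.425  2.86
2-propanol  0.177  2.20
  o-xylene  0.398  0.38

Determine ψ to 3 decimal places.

Let ψ = V/F and solve Σ zᵢ(Kᵢ−1)/(1+ψ(Kᵢ−1)) = 0.
g(0) = ΣzᵢKᵢ − 1 = 0.756 and g(1) = 1 − Σzᵢ/Kᵢ = -0.276, so a root lies in (0, 1).
Newton–Raphson from ψ = 0.42:
  ψ = 0.420: g = 0.2514, g' = -0.856 → ψ = 0.714
  ψ = 0.714: g = 0.0114, g' = -0.838 → ψ = 0.727
Converged at ψ = 0.727.

ψ = 0.727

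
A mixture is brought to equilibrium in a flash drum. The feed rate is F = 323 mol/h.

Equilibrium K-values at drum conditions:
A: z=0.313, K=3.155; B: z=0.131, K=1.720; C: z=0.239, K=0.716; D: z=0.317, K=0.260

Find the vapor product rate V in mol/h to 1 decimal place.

V = 139.2 mol/h

Let β = V/F and solve Σ zᵢ(Kᵢ−1)/(1+β(Kᵢ−1)) = 0.
g(0) = ΣzᵢKᵢ − 1 = 0.466 and g(1) = 1 − Σzᵢ/Kᵢ = -0.728, so a root lies in (0, 1).
Newton iteration, β⁰ = 0.4:
  β = 0.400: g = 0.0257, g' = -0.835 → β = 0.431
Converged at β = 0.431.
Then V = β·F = 0.4309·323 = 139.2 mol/h and L = F − V = 183.8 mol/h.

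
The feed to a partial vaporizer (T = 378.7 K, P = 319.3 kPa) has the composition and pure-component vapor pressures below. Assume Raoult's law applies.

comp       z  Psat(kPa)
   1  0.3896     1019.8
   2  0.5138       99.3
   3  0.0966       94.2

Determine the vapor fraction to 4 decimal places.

ψ = 0.2851

Raoult's law: Kᵢ = Pᵢˢᵃᵗ/P = Pᵢˢᵃᵗ/319.3.
  K_1 = 1019.8/319.3 = 3.193862, K_2 = 99.3/319.3 = 0.310993, K_3 = 94.2/319.3 = 0.295020
Material balance + equilibrium reduce to Σ zᵢ(Kᵢ−1)/(1+ψ(Kᵢ−1)) = 0.
g(0) = ΣzᵢKᵢ − 1 = 0.4326 and g(1) = 1 − Σzᵢ/Kᵢ = -1.1015, so a root lies in (0, 1).
Newton–Raphson from ψ = 0.5:
  ψ = 0.5000: g = -0.23763, g' = -1.1086 → ψ = 0.2857
  ψ = 0.2857: g = -0.00059, g' = -1.1620 → ψ = 0.2851
Converged at ψ = 0.2851.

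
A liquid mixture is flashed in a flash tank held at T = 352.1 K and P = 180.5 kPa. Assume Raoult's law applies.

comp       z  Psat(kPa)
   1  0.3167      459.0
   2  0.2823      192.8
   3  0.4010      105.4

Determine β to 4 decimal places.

Raoult's law: Kᵢ = Pᵢˢᵃᵗ/P = Pᵢˢᵃᵗ/180.5.
  K_1 = 459.0/180.5 = 2.542936, K_2 = 192.8/180.5 = 1.068144, K_3 = 105.4/180.5 = 0.583934
Rachford–Rice: g(β) = Σ zᵢ(Kᵢ−1)/(1+β(Kᵢ−1)) = 0.
g(0) = ΣzᵢKᵢ − 1 = 0.3410 and g(1) = 1 − Σzᵢ/Kᵢ = -0.0756, so a root lies in (0, 1).
Newton–Raphson from β = 0.41:
  β = 0.4100: g = 0.11686, g' = -0.3850 → β = 0.7135
  β = 0.7135: g = 0.01364, g' = -0.3124 → β = 0.7572
  β = 0.7572: g = 0.00007, g' = -0.3095 → β = 0.7574
Converged at β = 0.7574.

β = 0.7574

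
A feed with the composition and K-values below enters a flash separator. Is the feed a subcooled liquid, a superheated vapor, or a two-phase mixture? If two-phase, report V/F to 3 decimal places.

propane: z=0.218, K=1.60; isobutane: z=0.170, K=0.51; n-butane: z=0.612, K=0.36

ΣzᵢKᵢ = 0.656; Σzᵢ/Kᵢ = 2.170.
Since ΣzᵢKᵢ < 1 the mixture is below its bubble point — single liquid phase.

subcooled liquid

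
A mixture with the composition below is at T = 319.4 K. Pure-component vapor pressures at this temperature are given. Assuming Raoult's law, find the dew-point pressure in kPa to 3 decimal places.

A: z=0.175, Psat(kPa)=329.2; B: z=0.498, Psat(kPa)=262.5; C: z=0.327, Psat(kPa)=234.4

At the dew point ψ → 1, so Σzᵢ/Kᵢ = 1 with Kᵢ = Pᵢˢᵃᵗ/P ⇒ 1/P = Σzᵢ/Pᵢˢᵃᵗ.
1/P = 0.175/329.2 + 0.498/262.5 + 0.327/234.4 = 0.003824 ⇒ P = 261.521 kPa

Pdew = 261.521 kPa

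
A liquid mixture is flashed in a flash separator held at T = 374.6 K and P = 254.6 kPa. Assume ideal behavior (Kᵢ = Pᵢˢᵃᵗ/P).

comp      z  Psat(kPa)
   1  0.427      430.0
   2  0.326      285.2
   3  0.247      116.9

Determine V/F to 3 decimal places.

Raoult's law: Kᵢ = Pᵢˢᵃᵗ/P = Pᵢˢᵃᵗ/254.6.
  K_1 = 430.0/254.6 = 1.68892, K_2 = 285.2/254.6 = 1.12019, K_3 = 116.9/254.6 = 0.45915
Newton–Raphson from V/F = 0.55:
  V/F = 0.550: g = 0.0599, g' = -0.257 → V/F = 0.783
  V/F = 0.783: g = -0.0048, g' = -0.307 → V/F = 0.767
Converged at V/F = 0.767.

V/F = 0.767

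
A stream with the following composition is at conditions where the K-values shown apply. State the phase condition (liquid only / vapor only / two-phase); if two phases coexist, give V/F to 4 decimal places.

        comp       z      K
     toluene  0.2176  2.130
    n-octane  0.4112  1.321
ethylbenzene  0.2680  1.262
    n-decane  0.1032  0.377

ΣzᵢKᵢ = 1.3838; Σzᵢ/Kᵢ = 0.8995.
Since Σzᵢ/Kᵢ < 1 the mixture is above its dew point — single vapor phase.

vapor only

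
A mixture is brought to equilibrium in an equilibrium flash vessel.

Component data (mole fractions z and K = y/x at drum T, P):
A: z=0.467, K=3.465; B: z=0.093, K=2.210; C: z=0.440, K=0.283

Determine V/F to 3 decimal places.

Newton–Raphson from V/F = 0.5:
  V/F = 0.500: g = 0.0940, g' = -1.172 → V/F = 0.580
Converged at V/F = 0.580.

V/F = 0.580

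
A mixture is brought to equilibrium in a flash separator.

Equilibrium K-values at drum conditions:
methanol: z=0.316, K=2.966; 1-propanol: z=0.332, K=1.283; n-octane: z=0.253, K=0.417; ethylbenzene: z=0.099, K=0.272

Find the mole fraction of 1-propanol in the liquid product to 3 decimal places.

Rachford–Rice: g(ψ) = Σ zᵢ(Kᵢ−1)/(1+ψ(Kᵢ−1)) = 0.
Feasibility: ΣzᵢKᵢ = 1.496, Σzᵢ/Kᵢ = 1.336 — both > 1, two phases present.
Newton iteration, ψ⁰ = 0.5:
  ψ = 0.500: g = 0.0741, g' = -0.632 → ψ = 0.617
  ψ = 0.617: g = -0.0006, g' = -0.651 → ψ = 0.616
Converged at ψ = 0.616.
Compositions from xᵢ = zᵢ/(1+ψ(Kᵢ−1)), yᵢ = Kᵢxᵢ:
  methanol: x = 0.143, y = 0.424
  1-propanol: x = 0.283, y = 0.363
  n-octane: x = 0.395, y = 0.165
  ethylbenzene: x = 0.180, y = 0.049

x_1-propanol = 0.283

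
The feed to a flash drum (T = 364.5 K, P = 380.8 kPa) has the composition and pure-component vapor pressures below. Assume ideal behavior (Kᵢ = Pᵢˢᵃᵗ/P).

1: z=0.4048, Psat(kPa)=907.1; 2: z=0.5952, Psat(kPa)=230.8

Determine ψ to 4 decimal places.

ψ = 0.5970

Raoult's law: Kᵢ = Pᵢˢᵃᵗ/P = Pᵢˢᵃᵗ/380.8.
  K_1 = 907.1/380.8 = 2.382090, K_2 = 230.8/380.8 = 0.606092
Rachford–Rice: g(ψ) = Σ zᵢ(Kᵢ−1)/(1+ψ(Kᵢ−1)) = 0.
Check two-phase: ΣzᵢKᵢ = 1.3250 > 1 and Σzᵢ/Kᵢ = 1.1520 > 1, so g(0) = 0.3250 > 0 and g(1) = -0.1520 < 0.
Newton–Raphson from ψ = 0.62:
  ψ = 0.6200: g = -0.00892, g' = -0.3859 → ψ = 0.5969
  ψ = 0.5969: g = 0.00005, g' = -0.3900 → ψ = 0.5970
Converged at ψ = 0.5970.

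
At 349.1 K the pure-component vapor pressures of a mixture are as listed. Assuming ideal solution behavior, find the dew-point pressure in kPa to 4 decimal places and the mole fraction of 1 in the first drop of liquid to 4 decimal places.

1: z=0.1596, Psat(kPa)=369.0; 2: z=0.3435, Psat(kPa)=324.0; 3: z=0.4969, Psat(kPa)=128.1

Pdew = 186.1606 kPa, x_1 = 0.0805

At the dew point ψ → 1, so Σzᵢ/Kᵢ = 1 with Kᵢ = Pᵢˢᵃᵗ/P ⇒ 1/P = Σzᵢ/Pᵢˢᵃᵗ.
1/P = 0.1596/369.0 + 0.3435/324.0 + 0.4969/128.1 = 0.0053717 ⇒ P = 186.1606 kPa
xᵢ = zᵢP/Pᵢˢᵃᵗ ⇒ x_1 = 0.1596·186.1606/369.0 = 0.0805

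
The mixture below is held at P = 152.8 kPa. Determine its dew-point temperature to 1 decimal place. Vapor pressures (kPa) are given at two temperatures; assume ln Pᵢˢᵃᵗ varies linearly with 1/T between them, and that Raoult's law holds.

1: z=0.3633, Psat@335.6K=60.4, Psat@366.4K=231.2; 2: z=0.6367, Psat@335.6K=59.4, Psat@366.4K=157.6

Dew-point temperature: Σzᵢ·P/Pᵢˢᵃᵗ(T) = 1. Interpolate ln Pᵢˢᵃᵗ = aᵢ + bᵢ/T.
  T = 335.6 K: ΣzᵢP/Pᵢˢᵃᵗ = 2.5569
  T = 366.4 K: ΣzᵢP/Pᵢˢᵃᵗ = 0.8574
  T = 351.0 K: ΣzᵢP/Pᵢˢᵃᵗ = 1.4403
  T = 358.7 K: ΣzᵢP/Pᵢˢᵃᵗ = 1.1042
  T = 362.5 K: ΣzᵢP/Pᵢˢᵃᵗ = 0.9731
  T = 360.6 K: ΣzᵢP/Pᵢˢᵃᵗ = 1.0362
Interpolating between 360.6 K and 362.5 K gives T ≈ 361.7 K.

T = 361.7 K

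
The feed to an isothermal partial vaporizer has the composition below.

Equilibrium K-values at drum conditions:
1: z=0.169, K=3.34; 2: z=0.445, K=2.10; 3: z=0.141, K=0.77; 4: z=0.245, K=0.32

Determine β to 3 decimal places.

Rachford–Rice: g(β) = Σ zᵢ(Kᵢ−1)/(1+β(Kᵢ−1)) = 0.
Feasibility: ΣzᵢKᵢ = 1.686, Σzᵢ/Kᵢ = 1.211 — both > 1, two phases present.
Newton–Raphson from β = 0.5:
  β = 0.500: g = 0.2090, g' = -0.690 → β = 0.803
  β = 0.803: g = -0.0093, g' = -0.824 → β = 0.791
Converged at β = 0.791.

β = 0.791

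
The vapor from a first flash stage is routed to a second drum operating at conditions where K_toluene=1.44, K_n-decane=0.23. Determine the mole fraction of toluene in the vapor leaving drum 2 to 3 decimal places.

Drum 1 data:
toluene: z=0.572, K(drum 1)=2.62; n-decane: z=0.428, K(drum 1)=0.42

y_toluene (drum 2) = 0.916

Drum 1:
Binary case is linear: z₁(K₁−1)(1+ψ₁(K₂−1)) + z₂(K₂−1)(1+ψ₁(K₁−1)) = 0
⇒ ψ₁ = [z₁(K₁−1)+z₂(K₂−1)] / [−(K₁−1)(K₂−1)] = 0.6784/0.9396 = 0.722
Drum-1 compositions:
  toluene: x = 0.264, y = 0.691
  n-decane: x = 0.736, y = 0.309
Drum-2 feed = drum-1 vapor: z₂ = (0.6907, 0.3093).
Drum 2:
Newton–Raphson from ψ₂ = 0.46:
  ψ₂ = 0.460: g = -0.1160, g' = -0.532 → ψ₂ = 0.242
  ψ₂ = 0.242: g = -0.0180, g' = -0.386 → ψ₂ = 0.195
  ψ₂ = 0.195: g = -0.0005, g' = -0.367 → ψ₂ = 0.194
Converged at ψ₂ = 0.194.
  toluene: x = 0.636, y = 0.916
  n-decane: x = 0.364, y = 0.084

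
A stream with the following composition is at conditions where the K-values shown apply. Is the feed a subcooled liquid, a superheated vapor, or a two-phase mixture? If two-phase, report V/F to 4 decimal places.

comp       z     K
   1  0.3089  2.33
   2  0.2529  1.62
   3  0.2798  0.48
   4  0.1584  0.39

ΣzᵢKᵢ = 1.3255; Σzᵢ/Kᵢ = 1.2778.
Both exceed 1, so a two-phase solution exists.
Iterate (Newton) starting at ψ = 0.5:
  ψ = 0.5000: g = 0.03080, g' = -0.5139 → ψ = 0.5599
  ψ = 0.5599: g = -0.00014, g' = -0.5196 → ψ = 0.5597
Converged at ψ = 0.5597.

two-phase, V/F = 0.5597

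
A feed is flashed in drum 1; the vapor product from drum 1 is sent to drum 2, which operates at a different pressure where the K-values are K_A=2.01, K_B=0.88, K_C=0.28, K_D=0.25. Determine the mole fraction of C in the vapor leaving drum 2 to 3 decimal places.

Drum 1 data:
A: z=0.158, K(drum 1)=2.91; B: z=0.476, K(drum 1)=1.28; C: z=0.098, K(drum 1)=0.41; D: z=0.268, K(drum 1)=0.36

Drum 1:
Rachford–Rice: g(ψ₁) = Σ zᵢ(Kᵢ−1)/(1+ψ₁(Kᵢ−1)) = 0.
g(0) = ΣzᵢKᵢ − 1 = 0.206 and g(1) = 1 − Σzᵢ/Kᵢ = -0.410, so a root lies in (0, 1).
Iterate (Newton) starting at ψ₁ = 0.53:
  ψ₁ = 0.530: g = -0.0777, g' = -0.494 → ψ₁ = 0.373
  ψ₁ = 0.373: g = -0.0025, g' = -0.473 → ψ₁ = 0.368
Converged at ψ₁ = 0.368.
Drum-1 compositions:
  A: x = 0.093, y = 0.270
  B: x = 0.432, y = 0.552
  C: x = 0.125, y = 0.051
  D: x = 0.350, y = 0.126
Drum-2 feed = drum-1 vapor: z₂ = (0.2701, 0.5524, 0.0513, 0.1262).
Drum 2:
Rachford–Rice: g(ψ₂) = Σ zᵢ(Kᵢ−1)/(1+ψ₂(Kᵢ−1)) = 0.
Feasibility: ΣzᵢKᵢ = 1.075, Σzᵢ/Kᵢ = 1.450 — both > 1, two phases present.
Iterate (Newton) starting at ψ₂ = 0.48:
  ψ₂ = 0.480: g = -0.0909, g' = -0.369 → ψ₂ = 0.234
  ψ₂ = 0.234: g = -0.0067, g' = -0.332 → ψ₂ = 0.214
Converged at ψ₂ = 0.214.
  A: x = 0.222, y = 0.447
  B: x = 0.567, y = 0.499
  C: x = 0.061, y = 0.017
  D: x = 0.150, y = 0.038

y_C (drum 2) = 0.017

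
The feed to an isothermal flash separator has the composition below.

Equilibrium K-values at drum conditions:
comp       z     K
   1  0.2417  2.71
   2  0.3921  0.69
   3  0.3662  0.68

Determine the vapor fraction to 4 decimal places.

Rachford–Rice: g(ψ) = Σ zᵢ(Kᵢ−1)/(1+ψ(Kᵢ−1)) = 0.
g(0) = ΣzᵢKᵢ − 1 = 0.1746 and g(1) = 1 − Σzᵢ/Kᵢ = -0.1960, so a root lies in (0, 1).
Iterate (Newton) starting at ψ = 0.5:
  ψ = 0.5000: g = -0.06055, g' = -0.3113 → ψ = 0.3055
  ψ = 0.3055: g = 0.00733, g' = -0.3970 → ψ = 0.3240
  ψ = 0.3240: g = 0.00010, g' = -0.3859 → ψ = 0.3242
Converged at ψ = 0.3242.

ψ = 0.3242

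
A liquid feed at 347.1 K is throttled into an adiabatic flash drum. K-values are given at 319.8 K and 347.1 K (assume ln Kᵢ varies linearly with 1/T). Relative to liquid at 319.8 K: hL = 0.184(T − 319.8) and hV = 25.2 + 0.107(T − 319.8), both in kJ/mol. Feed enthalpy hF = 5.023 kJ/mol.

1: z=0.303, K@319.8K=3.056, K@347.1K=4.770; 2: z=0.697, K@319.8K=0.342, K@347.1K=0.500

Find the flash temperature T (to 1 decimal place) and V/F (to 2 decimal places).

T = 323.9 K, V/F = 0.17

Adiabatic flash: solve Rachford–Rice at each trial T, then check hF = ψ·hV(T) + (1−ψ)·hL(T).
  T = 319.8 K: K = (3.056, 0.342), RR gives ψ = 0.121, H_out = 3.061 kJ/mol
  T = 347.1 K: K = (4.770, 0.500), RR gives ψ = 0.421, H_out = 14.750 kJ/mol
  T = 333.5 K: K = (3.856, 0.417), RR gives ψ = 0.276, H_out = 9.178 kJ/mol
  T = 326.6 K: K = (3.438, 0.378), RR gives ψ = 0.201, H_out = 6.221 kJ/mol
  T = 323.2 K: K = (3.244, 0.360), RR gives ψ = 0.163, H_out = 4.681 kJ/mol
  T = 324.9 K: K = (3.340, 0.369), RR gives ψ = 0.182, H_out = 5.460 kJ/mol
Linear interpolation between T = 323.2 (H_out = 4.681) and T = 324.9 (H_out = 5.460) on hF = 5.023 gives T ≈ 323.9 K, at which ψ = 0.17.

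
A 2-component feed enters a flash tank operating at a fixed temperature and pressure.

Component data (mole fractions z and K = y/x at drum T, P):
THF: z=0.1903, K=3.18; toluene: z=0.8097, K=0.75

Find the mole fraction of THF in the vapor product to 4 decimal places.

y_THF = 0.3272

Newton–Raphson from β = 0.5:
  β = 0.5000: g = -0.03285, g' = -0.2731 → β = 0.3797
  β = 0.3797: g = 0.00331, g' = -0.3325 → β = 0.3897
  β = 0.3897: g = 0.00003, g' = -0.3265 → β = 0.3898
Converged at β = 0.3898.
Compositions from xᵢ = zᵢ/(1+β(Kᵢ−1)), yᵢ = Kᵢxᵢ:
  THF: x = 0.1029, y = 0.3272
  toluene: x = 0.8971, y = 0.6728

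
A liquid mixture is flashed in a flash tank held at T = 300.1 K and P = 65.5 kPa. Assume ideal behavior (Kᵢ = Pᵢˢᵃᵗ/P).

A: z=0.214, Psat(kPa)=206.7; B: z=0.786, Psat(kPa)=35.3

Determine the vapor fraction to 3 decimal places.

ψ = 0.100

Raoult's law: Kᵢ = Pᵢˢᵃᵗ/P = Pᵢˢᵃᵗ/65.5.
  K_A = 206.7/65.5 = 3.15573, K_B = 35.3/65.5 = 0.53893
Binary case is linear: z₁(K₁−1)(1+ψ(K₂−1)) + z₂(K₂−1)(1+ψ(K₁−1)) = 0
⇒ ψ = [z₁(K₁−1)+z₂(K₂−1)] / [−(K₁−1)(K₂−1)] = 0.0989/0.9939 = 0.100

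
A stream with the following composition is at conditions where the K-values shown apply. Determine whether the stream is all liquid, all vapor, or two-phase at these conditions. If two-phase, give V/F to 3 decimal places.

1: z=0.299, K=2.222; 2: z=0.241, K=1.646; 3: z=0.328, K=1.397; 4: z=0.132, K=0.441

ΣzᵢKᵢ = 1.577; Σzᵢ/Kᵢ = 0.815.
Since Σzᵢ/Kᵢ < 1 the mixture is above its dew point — single vapor phase.

all vapor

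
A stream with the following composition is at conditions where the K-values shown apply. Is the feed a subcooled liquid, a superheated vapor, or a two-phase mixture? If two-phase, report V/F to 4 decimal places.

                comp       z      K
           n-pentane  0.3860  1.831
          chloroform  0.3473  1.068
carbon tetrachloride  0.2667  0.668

superheated vapor

ΣzᵢKᵢ = 1.2558; Σzᵢ/Kᵢ = 0.9353.
Since Σzᵢ/Kᵢ < 1 the mixture is above its dew point — single vapor phase.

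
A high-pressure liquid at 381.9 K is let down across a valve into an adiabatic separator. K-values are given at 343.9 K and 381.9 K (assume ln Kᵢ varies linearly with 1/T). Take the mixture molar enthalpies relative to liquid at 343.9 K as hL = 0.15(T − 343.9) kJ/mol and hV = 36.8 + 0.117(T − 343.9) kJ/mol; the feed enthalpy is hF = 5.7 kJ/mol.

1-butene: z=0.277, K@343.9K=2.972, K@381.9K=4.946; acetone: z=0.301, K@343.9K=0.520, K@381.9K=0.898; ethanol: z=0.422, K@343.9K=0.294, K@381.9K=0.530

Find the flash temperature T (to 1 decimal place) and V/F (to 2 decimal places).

Adiabatic flash: solve Rachford–Rice at each trial T, then check hF = ψ·hV(T) + (1−ψ)·hL(T).
  T = 343.9 K: K = (2.972, 0.520, 0.294), RR gives ψ = 0.085, H_out = 3.136 kJ/mol
  T = 381.9 K: K = (4.946, 0.898, 0.530), RR gives ψ = 0.628, H_out = 28.027 kJ/mol
  T = 362.9 K: K = (3.885, 0.693, 0.401), RR gives ψ = 0.320, H_out = 14.440 kJ/mol
  T = 353.4 K: K = (3.410, 0.603, 0.345), RR gives ψ = 0.202, H_out = 8.807 kJ/mol
  T = 348.6 K: K = (3.184, 0.560, 0.318), RR gives ψ = 0.144, H_out = 5.980 kJ/mol
  T = 346.2 K: K = (3.075, 0.539, 0.306), RR gives ψ = 0.114, H_out = 4.542 kJ/mol
Linear interpolation between T = 346.2 (H_out = 4.542) and T = 348.6 (H_out = 5.980) on hF = 5.7 gives T ≈ 348.1 K, at which ψ = 0.14.

T = 348.1 K, V/F = 0.14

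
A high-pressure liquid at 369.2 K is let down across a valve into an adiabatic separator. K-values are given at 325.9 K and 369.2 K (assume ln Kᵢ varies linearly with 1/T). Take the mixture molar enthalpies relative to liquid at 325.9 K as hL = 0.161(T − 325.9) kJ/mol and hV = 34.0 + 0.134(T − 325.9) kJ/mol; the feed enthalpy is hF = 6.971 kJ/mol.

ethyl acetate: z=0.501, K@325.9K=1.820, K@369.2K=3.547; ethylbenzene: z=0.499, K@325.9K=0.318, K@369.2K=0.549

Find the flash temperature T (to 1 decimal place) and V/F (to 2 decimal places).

T = 328.4 K, V/F = 0.19

Adiabatic flash: solve Rachford–Rice at each trial T, then check hF = ψ·hV(T) + (1−ψ)·hL(T).
  T = 325.9 K: K = (1.820, 0.318), RR gives ψ = 0.126, H_out = 4.286 kJ/mol
  T = 369.2 K: K = (3.547, 0.549), RR gives ψ = 0.915, H_out = 37.010 kJ/mol
  T = 347.5 K: K = (2.592, 0.425), RR gives ψ = 0.557, H_out = 22.107 kJ/mol
  T = 336.7 K: K = (2.184, 0.369), RR gives ψ = 0.373, H_out = 14.310 kJ/mol
  T = 331.3 K: K = (1.997, 0.343), RR gives ψ = 0.262, H_out = 9.741 kJ/mol
  T = 328.6 K: K = (1.907, 0.330), RR gives ψ = 0.198, H_out = 7.156 kJ/mol
  T = 327.2 K: K = (1.862, 0.324), RR gives ψ = 0.162, H_out = 5.708 kJ/mol
Linear interpolation between T = 327.2 (H_out = 5.708) and T = 328.6 (H_out = 7.156) on hF = 6.971 gives T ≈ 328.4 K, at which ψ = 0.19.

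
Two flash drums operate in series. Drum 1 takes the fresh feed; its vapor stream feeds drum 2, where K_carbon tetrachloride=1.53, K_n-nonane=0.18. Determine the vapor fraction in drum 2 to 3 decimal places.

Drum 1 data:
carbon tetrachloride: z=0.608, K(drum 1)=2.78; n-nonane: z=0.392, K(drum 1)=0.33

Drum 1:
Iterate (Newton) starting at ψ₁ = 0.5:
  ψ₁ = 0.500: g = 0.1777, g' = -0.937 → ψ₁ = 0.690
  ψ₁ = 0.690: g = -0.0023, g' = -0.996 → ψ₁ = 0.687
Converged at ψ₁ = 0.687.
Drum-1 compositions:
  carbon tetrachloride: x = 0.273, y = 0.760
  n-nonane: x = 0.727, y = 0.240
Drum-2 feed = drum-1 vapor: z₂ = (0.7602, 0.2398).
Drum 2:
Material balance + equilibrium reduce to Σ zᵢ(Kᵢ−1)/(1+ψ₂(Kᵢ−1)) = 0.
Check two-phase: ΣzᵢKᵢ = 1.206 > 1 and Σzᵢ/Kᵢ = 1.829 > 1, so g(0) = 0.206 > 0 and g(1) = -0.829 < 0.
Newton–Raphson from ψ₂ = 0.36:
  ψ₂ = 0.360: g = 0.0594, g' = -0.475 → ψ₂ = 0.485
  ψ₂ = 0.485: g = -0.0059, g' = -0.580 → ψ₂ = 0.475
Converged at ψ₂ = 0.475.
  carbon tetrachloride: x = 0.607, y = 0.929
  n-nonane: x = 0.393, y = 0.071

V/F (drum 2) = 0.475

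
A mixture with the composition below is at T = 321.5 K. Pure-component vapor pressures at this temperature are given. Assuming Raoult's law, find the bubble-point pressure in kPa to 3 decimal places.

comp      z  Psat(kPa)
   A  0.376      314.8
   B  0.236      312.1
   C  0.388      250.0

At the bubble point ψ → 0, so ΣzᵢKᵢ = 1 with Kᵢ = Pᵢˢᵃᵗ/P ⇒ P = ΣzᵢPᵢˢᵃᵗ.
P = 0.376·314.8 + 0.236·312.1 + 0.388·250.0 = 289.020 kPa

Pbub = 289.020 kPa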